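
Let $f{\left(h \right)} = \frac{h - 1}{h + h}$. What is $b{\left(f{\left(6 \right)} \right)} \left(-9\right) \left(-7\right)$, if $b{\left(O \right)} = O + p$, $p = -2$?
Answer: $- \frac{399}{4} \approx -99.75$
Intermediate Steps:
$f{\left(h \right)} = \frac{-1 + h}{2 h}$
$b{\left(O \right)} = -2 + O$ ($b{\left(O \right)} = O - 2 = -2 + O$)
$b{\left(f{\left(6 \right)} \right)} \left(-9\right) \left(-7\right) = \left(-2 + \frac{-1 + 6}{2 \cdot 6}\right) \left(-9\right) \left(-7\right) = \left(-2 + \frac{1}{2} \cdot \frac{1}{6} \cdot 5\right) \left(-9\right) \left(-7\right) = \left(-2 + \frac{5}{12}\right) \left(-9\right) \left(-7\right) = \left(- \frac{19}{12}\right) \left(-9\right) \left(-7\right) = \frac{57}{4} \left(-7\right) = - \frac{399}{4}$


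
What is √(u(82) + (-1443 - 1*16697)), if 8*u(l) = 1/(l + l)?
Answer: I*√1951573678/328 ≈ 134.68*I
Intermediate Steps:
u(l) = 1/(16*l) (u(l) = 1/(8*(l + l)) = 1/(8*((2*l))) = (1/(2*l))/8 = 1/(16*l))
√(u(82) + (-1443 - 1*16697)) = √((1/16)/82 + (-1443 - 1*16697)) = √((1/16)*(1/82) + (-1443 - 16697)) = √(1/1312 - 18140) = √(-23799679/1312) = I*√1951573678/328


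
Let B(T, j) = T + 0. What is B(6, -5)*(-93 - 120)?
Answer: -1278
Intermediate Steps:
B(T, j) = T
B(6, -5)*(-93 - 120) = 6*(-93 - 120) = 6*(-213) = -1278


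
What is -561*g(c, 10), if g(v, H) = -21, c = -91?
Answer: 11781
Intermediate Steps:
-561*g(c, 10) = -561*(-21) = 11781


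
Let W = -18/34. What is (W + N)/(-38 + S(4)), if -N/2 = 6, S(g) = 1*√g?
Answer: 71/204 ≈ 0.34804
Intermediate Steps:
S(g) = √g
N = -12 (N = -2*6 = -12)
W = -9/17 (W = -18*1/34 = -9/17 ≈ -0.52941)
(W + N)/(-38 + S(4)) = (-9/17 - 12)/(-38 + √4) = -213/(17*(-38 + 2)) = -213/17/(-36) = -213/17*(-1/36) = 71/204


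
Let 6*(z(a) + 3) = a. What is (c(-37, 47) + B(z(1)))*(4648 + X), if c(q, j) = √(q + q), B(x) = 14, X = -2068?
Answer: 36120 + 2580*I*√74 ≈ 36120.0 + 22194.0*I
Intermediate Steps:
z(a) = -3 + a/6
c(q, j) = √2*√q (c(q, j) = √(2*q) = √2*√q)
(c(-37, 47) + B(z(1)))*(4648 + X) = (√2*√(-37) + 14)*(4648 - 2068) = (√2*(I*√37) + 14)*2580 = (I*√74 + 14)*2580 = (14 + I*√74)*2580 = 36120 + 2580*I*√74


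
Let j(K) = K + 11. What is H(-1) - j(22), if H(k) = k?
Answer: -34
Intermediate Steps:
j(K) = 11 + K
H(-1) - j(22) = -1 - (11 + 22) = -1 - 1*33 = -1 - 33 = -34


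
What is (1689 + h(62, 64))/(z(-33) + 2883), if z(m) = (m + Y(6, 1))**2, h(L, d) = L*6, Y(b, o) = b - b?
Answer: 687/1324 ≈ 0.51888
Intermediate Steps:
Y(b, o) = 0
h(L, d) = 6*L
z(m) = m**2 (z(m) = (m + 0)**2 = m**2)
(1689 + h(62, 64))/(z(-33) + 2883) = (1689 + 6*62)/((-33)**2 + 2883) = (1689 + 372)/(1089 + 2883) = 2061/3972 = 2061*(1/3972) = 687/1324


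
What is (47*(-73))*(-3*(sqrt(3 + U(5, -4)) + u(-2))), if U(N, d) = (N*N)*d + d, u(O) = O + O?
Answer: -41172 + 10293*I*sqrt(101) ≈ -41172.0 + 1.0344e+5*I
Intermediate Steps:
u(O) = 2*O
U(N, d) = d + d*N**2 (U(N, d) = N**2*d + d = d*N**2 + d = d + d*N**2)
(47*(-73))*(-3*(sqrt(3 + U(5, -4)) + u(-2))) = (47*(-73))*(-3*(sqrt(3 - 4*(1 + 5**2)) + 2*(-2))) = -(-10293)*(sqrt(3 - 4*(1 + 25)) - 4) = -(-10293)*(sqrt(3 - 4*26) - 4) = -(-10293)*(sqrt(3 - 104) - 4) = -(-10293)*(sqrt(-101) - 4) = -(-10293)*(I*sqrt(101) - 4) = -(-10293)*(-4 + I*sqrt(101)) = -3431*(12 - 3*I*sqrt(101)) = -41172 + 10293*I*sqrt(101)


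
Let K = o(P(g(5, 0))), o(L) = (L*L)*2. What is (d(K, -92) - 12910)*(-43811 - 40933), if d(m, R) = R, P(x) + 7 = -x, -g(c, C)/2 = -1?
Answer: 1101841488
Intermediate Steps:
g(c, C) = 2 (g(c, C) = -2*(-1) = 2)
P(x) = -7 - x
o(L) = 2*L**2 (o(L) = L**2*2 = 2*L**2)
K = 162 (K = 2*(-7 - 1*2)**2 = 2*(-7 - 2)**2 = 2*(-9)**2 = 2*81 = 162)
(d(K, -92) - 12910)*(-43811 - 40933) = (-92 - 12910)*(-43811 - 40933) = -13002*(-84744) = 1101841488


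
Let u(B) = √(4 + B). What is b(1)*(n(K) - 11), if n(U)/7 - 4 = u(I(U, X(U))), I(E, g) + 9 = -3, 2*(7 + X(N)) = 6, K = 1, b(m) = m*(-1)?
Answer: -17 - 14*I*√2 ≈ -17.0 - 19.799*I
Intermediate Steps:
b(m) = -m
X(N) = -4 (X(N) = -7 + (½)*6 = -7 + 3 = -4)
I(E, g) = -12 (I(E, g) = -9 - 3 = -12)
n(U) = 28 + 14*I*√2 (n(U) = 28 + 7*√(4 - 12) = 28 + 7*√(-8) = 28 + 7*(2*I*√2) = 28 + 14*I*√2)
b(1)*(n(K) - 11) = (-1*1)*((28 + 14*I*√2) - 11) = -(17 + 14*I*√2) = -17 - 14*I*√2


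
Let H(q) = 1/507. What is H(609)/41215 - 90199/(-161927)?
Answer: 1884798916922/3383627401635 ≈ 0.55704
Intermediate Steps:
H(q) = 1/507
H(609)/41215 - 90199/(-161927) = (1/507)/41215 - 90199/(-161927) = (1/507)*(1/41215) - 90199*(-1/161927) = 1/20896005 + 90199/161927 = 1884798916922/3383627401635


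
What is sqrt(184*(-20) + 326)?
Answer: I*sqrt(3354) ≈ 57.914*I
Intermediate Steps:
sqrt(184*(-20) + 326) = sqrt(-3680 + 326) = sqrt(-3354) = I*sqrt(3354)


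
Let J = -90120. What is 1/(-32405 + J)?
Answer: -1/122525 ≈ -8.1616e-6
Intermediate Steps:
1/(-32405 + J) = 1/(-32405 - 90120) = 1/(-122525) = -1/122525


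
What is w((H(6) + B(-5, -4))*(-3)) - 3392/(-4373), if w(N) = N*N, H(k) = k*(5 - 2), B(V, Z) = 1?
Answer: 14211269/4373 ≈ 3249.8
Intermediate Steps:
H(k) = 3*k (H(k) = k*3 = 3*k)
w(N) = N²
w((H(6) + B(-5, -4))*(-3)) - 3392/(-4373) = ((3*6 + 1)*(-3))² - 3392/(-4373) = ((18 + 1)*(-3))² - 3392*(-1)/4373 = (19*(-3))² - 1*(-3392/4373) = (-57)² + 3392/4373 = 3249 + 3392/4373 = 14211269/4373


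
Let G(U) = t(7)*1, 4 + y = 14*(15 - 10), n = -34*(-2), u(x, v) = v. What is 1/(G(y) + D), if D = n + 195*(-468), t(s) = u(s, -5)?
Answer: -1/91197 ≈ -1.0965e-5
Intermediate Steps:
n = 68
t(s) = -5
y = 66 (y = -4 + 14*(15 - 10) = -4 + 14*5 = -4 + 70 = 66)
D = -91192 (D = 68 + 195*(-468) = 68 - 91260 = -91192)
G(U) = -5 (G(U) = -5*1 = -5)
1/(G(y) + D) = 1/(-5 - 91192) = 1/(-91197) = -1/91197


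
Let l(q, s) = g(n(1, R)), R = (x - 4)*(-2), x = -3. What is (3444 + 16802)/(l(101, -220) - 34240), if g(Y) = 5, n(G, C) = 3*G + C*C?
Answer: -20246/34235 ≈ -0.59138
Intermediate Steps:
R = 14 (R = (-3 - 4)*(-2) = -7*(-2) = 14)
n(G, C) = C² + 3*G (n(G, C) = 3*G + C² = C² + 3*G)
l(q, s) = 5
(3444 + 16802)/(l(101, -220) - 34240) = (3444 + 16802)/(5 - 34240) = 20246/(-34235) = 20246*(-1/34235) = -20246/34235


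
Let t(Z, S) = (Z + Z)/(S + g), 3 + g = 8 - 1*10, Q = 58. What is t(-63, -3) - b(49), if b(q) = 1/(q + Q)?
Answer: 6737/428 ≈ 15.741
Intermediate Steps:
g = -5 (g = -3 + (8 - 1*10) = -3 + (8 - 10) = -3 - 2 = -5)
b(q) = 1/(58 + q) (b(q) = 1/(q + 58) = 1/(58 + q))
t(Z, S) = 2*Z/(-5 + S) (t(Z, S) = (Z + Z)/(S - 5) = (2*Z)/(-5 + S) = 2*Z/(-5 + S))
t(-63, -3) - b(49) = 2*(-63)/(-5 - 3) - 1/(58 + 49) = 2*(-63)/(-8) - 1/107 = 2*(-63)*(-⅛) - 1*1/107 = 63/4 - 1/107 = 6737/428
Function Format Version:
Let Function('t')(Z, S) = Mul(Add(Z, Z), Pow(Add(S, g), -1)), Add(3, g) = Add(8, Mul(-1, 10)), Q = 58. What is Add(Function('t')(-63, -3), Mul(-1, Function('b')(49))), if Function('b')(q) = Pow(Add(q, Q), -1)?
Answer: Rational(6737, 428) ≈ 15.741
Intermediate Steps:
g = -5 (g = Add(-3, Add(8, Mul(-1, 10))) = Add(-3, Add(8, -10)) = Add(-3, -2) = -5)
Function('b')(q) = Pow(Add(58, q), -1) (Function('b')(q) = Pow(Add(q, 58), -1) = Pow(Add(58, q), -1))
Function('t')(Z, S) = Mul(2, Z, Pow(Add(-5, S), -1)) (Function('t')(Z, S) = Mul(Add(Z, Z), Pow(Add(S, -5), -1)) = Mul(Mul(2, Z), Pow(Add(-5, S), -1)) = Mul(2, Z, Pow(Add(-5, S), -1)))
Add(Function('t')(-63, -3), Mul(-1, Function('b')(49))) = Add(Mul(2, -63, Pow(Add(-5, -3), -1)), Mul(-1, Pow(Add(58, 49), -1))) = Add(Mul(2, -63, Pow(-8, -1)), Mul(-1, Pow(107, -1))) = Add(Mul(2, -63, Rational(-1, 8)), Mul(-1, Rational(1, 107))) = Add(Rational(63, 4), Rational(-1, 107)) = Rational(6737, 428)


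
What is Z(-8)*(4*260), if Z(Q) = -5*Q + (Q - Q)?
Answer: 41600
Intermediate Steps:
Z(Q) = -5*Q (Z(Q) = -5*Q + 0 = -5*Q)
Z(-8)*(4*260) = (-5*(-8))*(4*260) = 40*1040 = 41600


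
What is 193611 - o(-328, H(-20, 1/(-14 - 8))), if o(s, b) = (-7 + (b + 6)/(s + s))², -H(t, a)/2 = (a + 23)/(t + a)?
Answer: 253118907435803/1307690244 ≈ 1.9356e+5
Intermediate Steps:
H(t, a) = -2*(23 + a)/(a + t) (H(t, a) = -2*(a + 23)/(t + a) = -2*(23 + a)/(a + t))
o(s, b) = (-7 + (6 + b)/(2*s))² (o(s, b) = (-7 + (6 + b)/((2*s)))² = (-7 + (6 + b)*(1/(2*s)))² = (-7 + (6 + b)/(2*s))²)
193611 - o(-328, H(-20, 1/(-14 - 8))) = 193611 - (6 + 2*(-23 - 1/(-14 - 8))/(1/(-14 - 8) - 20) - 14*(-328))²/(4*(-328)²) = 193611 - (6 + 2*(-23 - 1/(-22))/(1/(-22) - 20) + 4592)²/(4*107584) = 193611 - (6 + 2*(-23 - 1*(-1/22))/(-1/22 - 20) + 4592)²/(4*107584) = 193611 - (6 + 2*(-23 + 1/22)/(-441/22) + 4592)²/(4*107584) = 193611 - (6 + 2*(-22/441)*(-505/22) + 4592)²/(4*107584) = 193611 - (6 + 1010/441 + 4592)²/(4*107584) = 193611 - (2028728/441)²/(4*107584) = 193611 - 4115737297984/(4*107584*194481) = 193611 - 1*64308395281/1307690244 = 193611 - 64308395281/1307690244 = 253118907435803/1307690244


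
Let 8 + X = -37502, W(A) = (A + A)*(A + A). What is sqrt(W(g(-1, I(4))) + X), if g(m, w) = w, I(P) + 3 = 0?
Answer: I*sqrt(37474) ≈ 193.58*I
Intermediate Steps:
I(P) = -3 (I(P) = -3 + 0 = -3)
W(A) = 4*A**2 (W(A) = (2*A)*(2*A) = 4*A**2)
X = -37510 (X = -8 - 37502 = -37510)
sqrt(W(g(-1, I(4))) + X) = sqrt(4*(-3)**2 - 37510) = sqrt(4*9 - 37510) = sqrt(36 - 37510) = sqrt(-37474) = I*sqrt(37474)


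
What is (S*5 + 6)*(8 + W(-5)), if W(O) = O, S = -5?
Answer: -57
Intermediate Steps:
(S*5 + 6)*(8 + W(-5)) = (-5*5 + 6)*(8 - 5) = (-25 + 6)*3 = -19*3 = -57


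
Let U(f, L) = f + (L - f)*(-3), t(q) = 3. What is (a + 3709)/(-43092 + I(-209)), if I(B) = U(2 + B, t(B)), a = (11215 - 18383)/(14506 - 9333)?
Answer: -913309/10821177 ≈ -0.084400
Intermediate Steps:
a = -1024/739 (a = -7168/5173 = -7168*1/5173 = -1024/739 ≈ -1.3857)
U(f, L) = -3*L + 4*f (U(f, L) = f + (-3*L + 3*f) = -3*L + 4*f)
I(B) = -1 + 4*B (I(B) = -3*3 + 4*(2 + B) = -9 + (8 + 4*B) = -1 + 4*B)
(a + 3709)/(-43092 + I(-209)) = (-1024/739 + 3709)/(-43092 + (-1 + 4*(-209))) = 2739927/(739*(-43092 + (-1 - 836))) = 2739927/(739*(-43092 - 837)) = (2739927/739)/(-43929) = (2739927/739)*(-1/43929) = -913309/10821177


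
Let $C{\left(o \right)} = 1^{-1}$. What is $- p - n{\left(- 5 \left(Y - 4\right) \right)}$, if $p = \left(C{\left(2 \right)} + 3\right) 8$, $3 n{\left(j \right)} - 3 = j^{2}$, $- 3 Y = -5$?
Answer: $- \frac{2116}{27} \approx -78.37$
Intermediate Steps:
$C{\left(o \right)} = 1$
$Y = \frac{5}{3}$ ($Y = \left(- \frac{1}{3}\right) \left(-5\right) = \frac{5}{3} \approx 1.6667$)
$n{\left(j \right)} = 1 + \frac{j^{2}}{3}$
$p = 32$ ($p = \left(1 + 3\right) 8 = 4 \cdot 8 = 32$)
$- p - n{\left(- 5 \left(Y - 4\right) \right)} = \left(-1\right) 32 - \left(1 + \frac{\left(- 5 \left(\frac{5}{3} - 4\right)\right)^{2}}{3}\right) = -32 - \left(1 + \frac{\left(\left(-5\right) \left(- \frac{7}{3}\right)\right)^{2}}{3}\right) = -32 - \left(1 + \frac{\left(\frac{35}{3}\right)^{2}}{3}\right) = -32 - \left(1 + \frac{1}{3} \cdot \frac{1225}{9}\right) = -32 - \left(1 + \frac{1225}{27}\right) = -32 - \frac{1252}{27} = - \frac{2116}{27}$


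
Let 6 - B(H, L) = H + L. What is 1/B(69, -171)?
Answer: 1/108 ≈ 0.0092593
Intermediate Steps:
B(H, L) = 6 - H - L (B(H, L) = 6 - (H + L) = 6 + (-H - L) = 6 - H - L)
1/B(69, -171) = 1/(6 - 1*69 - 1*(-171)) = 1/(6 - 69 + 171) = 1/108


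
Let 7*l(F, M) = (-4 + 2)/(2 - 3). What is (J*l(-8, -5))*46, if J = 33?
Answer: 3036/7 ≈ 433.71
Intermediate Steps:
l(F, M) = 2/7 (l(F, M) = ((-4 + 2)/(2 - 3))/7 = (-2/(-1))/7 = (-2*(-1))/7 = (⅐)*2 = 2/7)
(J*l(-8, -5))*46 = (33*(2/7))*46 = (66/7)*46 = 3036/7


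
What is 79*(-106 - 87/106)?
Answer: -894517/106 ≈ -8438.8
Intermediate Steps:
79*(-106 - 87/106) = 79*(-11323/106) = -894517/106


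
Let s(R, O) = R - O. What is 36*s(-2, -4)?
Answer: 72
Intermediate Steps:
36*s(-2, -4) = 36*(-2 - 1*(-4)) = 36*(-2 + 4) = 36*2 = 72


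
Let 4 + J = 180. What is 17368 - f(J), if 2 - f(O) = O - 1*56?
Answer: 17486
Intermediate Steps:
J = 176 (J = -4 + 180 = 176)
f(O) = 58 - O (f(O) = 2 - (O - 1*56) = 2 - (O - 56) = 2 - (-56 + O) = 2 + (56 - O) = 58 - O)
17368 - f(J) = 17368 - (58 - 1*176) = 17368 - (58 - 176) = 17368 - 1*(-118) = 17368 + 118 = 17486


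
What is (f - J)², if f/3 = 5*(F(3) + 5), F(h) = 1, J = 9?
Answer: 6561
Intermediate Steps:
f = 90 (f = 3*(5*(1 + 5)) = 3*(5*6) = 3*30 = 90)
(f - J)² = (90 - 1*9)² = (90 - 9)² = 81² = 6561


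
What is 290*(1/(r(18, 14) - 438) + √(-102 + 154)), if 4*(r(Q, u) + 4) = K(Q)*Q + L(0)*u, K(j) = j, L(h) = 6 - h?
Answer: -29/34 + 580*√13 ≈ 2090.4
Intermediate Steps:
r(Q, u) = -4 + Q²/4 + 3*u/2 (r(Q, u) = -4 + (Q*Q + (6 - 1*0)*u)/4 = -4 + (Q² + (6 + 0)*u)/4 = -4 + (Q² + 6*u)/4 = -4 + (Q²/4 + 3*u/2) = -4 + Q²/4 + 3*u/2)
290*(1/(r(18, 14) - 438) + √(-102 + 154)) = 290*(1/((-4 + (¼)*18² + (3/2)*14) - 438) + √(-102 + 154)) = 290*(1/((-4 + (¼)*324 + 21) - 438) + √52) = 290*(1/((-4 + 81 + 21) - 438) + 2*√13) = 290*(1/(98 - 438) + 2*√13) = 290*(1/(-340) + 2*√13) = 290*(-1/340 + 2*√13) = -29/34 + 580*√13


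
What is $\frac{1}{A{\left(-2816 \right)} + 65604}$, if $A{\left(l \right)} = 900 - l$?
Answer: $\frac{1}{69320} \approx 1.4426 \cdot 10^{-5}$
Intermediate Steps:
$\frac{1}{A{\left(-2816 \right)} + 65604} = \frac{1}{\left(900 - -2816\right) + 65604} = \frac{1}{\left(900 + 2816\right) + 65604} = \frac{1}{3716 + 65604} = \frac{1}{69320}$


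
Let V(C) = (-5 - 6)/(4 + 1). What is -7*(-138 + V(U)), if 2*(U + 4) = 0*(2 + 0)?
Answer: 4907/5 ≈ 981.40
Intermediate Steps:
U = -4 (U = -4 + (0*(2 + 0))/2 = -4 + (0*2)/2 = -4 + (½)*0 = -4 + 0 = -4)
V(C) = -11/5
-7*(-138 + V(U)) = -7*(-138 - 11/5) = -7*(-701/5) = 4907/5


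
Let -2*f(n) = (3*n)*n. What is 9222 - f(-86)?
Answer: 20316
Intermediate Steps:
f(n) = -3*n**2/2 (f(n) = -3*n*n/2 = -3*n**2/2)
9222 - f(-86) = 9222 - (-3)*(-86)**2/2 = 9222 - (-3)*7396/2 = 9222 - 1*(-11094) = 9222 + 11094 = 20316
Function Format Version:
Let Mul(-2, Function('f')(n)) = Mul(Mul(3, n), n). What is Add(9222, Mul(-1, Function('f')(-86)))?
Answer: 20316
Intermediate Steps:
Function('f')(n) = Mul(Rational(-3, 2), Pow(n, 2)) (Function('f')(n) = Mul(Rational(-1, 2), Mul(Mul(3, n), n)) = Mul(Rational(-1, 2), Mul(3, Pow(n, 2))) = Mul(Rational(-3, 2), Pow(n, 2)))
Add(9222, Mul(-1, Function('f')(-86))) = Add(9222, Mul(-1, Mul(Rational(-3, 2), Pow(-86, 2)))) = Add(9222, Mul(-1, Mul(Rational(-3, 2), 7396))) = Add(9222, Mul(-1, -11094)) = Add(9222, 11094) = 20316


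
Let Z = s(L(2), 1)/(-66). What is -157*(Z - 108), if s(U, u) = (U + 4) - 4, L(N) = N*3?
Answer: 186673/11 ≈ 16970.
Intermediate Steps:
L(N) = 3*N
s(U, u) = U (s(U, u) = (4 + U) - 4 = U)
Z = -1/11 (Z = (3*2)/(-66) = 6*(-1/66) = -1/11 ≈ -0.090909)
-157*(Z - 108) = -157*(-1/11 - 108) = -157*(-1189/11) = 186673/11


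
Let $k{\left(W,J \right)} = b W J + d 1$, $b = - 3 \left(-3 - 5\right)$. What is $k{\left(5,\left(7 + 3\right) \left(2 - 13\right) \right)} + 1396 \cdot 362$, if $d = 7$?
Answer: $492159$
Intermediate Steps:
$b = 24$ ($b = \left(-3\right) \left(-8\right) = 24$)
$k{\left(W,J \right)} = 7 + 24 J W$ ($k{\left(W,J \right)} = 24 W J + 7 \cdot 1 = 24 J W + 7 = 7 + 24 J W$)
$k{\left(5,\left(7 + 3\right) \left(2 - 13\right) \right)} + 1396 \cdot 362 = \left(7 + 24 \left(7 + 3\right) \left(2 - 13\right) 5\right) + 1396 \cdot 362 = \left(7 + 24 \cdot 10 \left(-11\right) 5\right) + 505352 = \left(7 + 24 \left(-110\right) 5\right) + 505352 = \left(7 - 13200\right) + 505352 = -13193 + 505352 = 492159$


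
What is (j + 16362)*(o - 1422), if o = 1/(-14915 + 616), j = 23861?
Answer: -817861458917/14299 ≈ -5.7197e+7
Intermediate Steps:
o = -1/14299 (o = 1/(-14299) = -1/14299 ≈ -6.9935e-5)
(j + 16362)*(o - 1422) = (23861 + 16362)*(-1/14299 - 1422) = 40223*(-20333179/14299) = -817861458917/14299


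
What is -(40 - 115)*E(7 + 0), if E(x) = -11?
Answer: -825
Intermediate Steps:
-(40 - 115)*E(7 + 0) = -(40 - 115)*(-11) = -(-75)*(-11) = -1*825 = -825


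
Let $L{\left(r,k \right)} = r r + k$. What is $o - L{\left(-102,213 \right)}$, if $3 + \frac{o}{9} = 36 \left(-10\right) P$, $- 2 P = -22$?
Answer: $-46284$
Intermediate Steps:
$P = 11$ ($P = \left(- \frac{1}{2}\right) \left(-22\right) = 11$)
$o = -35667$ ($o = -27 + 9 \cdot 36 \left(-10\right) 11 = -27 + 9 \left(\left(-360\right) 11\right) = -27 + 9 \left(-3960\right) = -27 - 35640 = -35667$)
$L{\left(r,k \right)} = k + r^{2}$ ($L{\left(r,k \right)} = r^{2} + k = k + r^{2}$)
$o - L{\left(-102,213 \right)} = -35667 - \left(213 + \left(-102\right)^{2}\right) = -35667 - \left(213 + 10404\right) = -35667 - 10617 = -46284$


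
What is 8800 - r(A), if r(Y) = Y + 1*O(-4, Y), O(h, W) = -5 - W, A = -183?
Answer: 8805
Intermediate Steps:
r(Y) = -5 (r(Y) = Y + 1*(-5 - Y) = Y + (-5 - Y) = -5)
8800 - r(A) = 8800 - 1*(-5) = 8800 + 5 = 8805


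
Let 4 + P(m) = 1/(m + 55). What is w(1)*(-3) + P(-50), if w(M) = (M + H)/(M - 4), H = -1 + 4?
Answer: ⅕ ≈ 0.20000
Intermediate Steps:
H = 3
P(m) = -4 + 1/(55 + m) (P(m) = -4 + 1/(m + 55) = -4 + 1/(55 + m))
w(M) = (3 + M)/(-4 + M) (w(M) = (M + 3)/(M - 4) = (3 + M)/(-4 + M))
w(1)*(-3) + P(-50) = ((3 + 1)/(-4 + 1))*(-3) + (-219 - 4*(-50))/(55 - 50) = (4/(-3))*(-3) + (-219 + 200)/5 = -⅓*4*(-3) + (⅕)*(-19) = -4/3*(-3) - 19/5 = 4 - 19/5 = ⅕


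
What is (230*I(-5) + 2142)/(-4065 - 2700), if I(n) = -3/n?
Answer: -152/451 ≈ -0.33703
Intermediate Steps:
(230*I(-5) + 2142)/(-4065 - 2700) = (230*(-3/(-5)) + 2142)/(-4065 - 2700) = (230*(-3*(-⅕)) + 2142)/(-6765) = (230*(⅗) + 2142)*(-1/6765) = (138 + 2142)*(-1/6765) = 2280*(-1/6765) = -152/451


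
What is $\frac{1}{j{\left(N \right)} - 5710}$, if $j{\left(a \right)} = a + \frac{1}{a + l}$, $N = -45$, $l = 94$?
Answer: $- \frac{49}{281994} \approx -0.00017376$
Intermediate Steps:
$j{\left(a \right)} = a + \frac{1}{94 + a}$ ($j{\left(a \right)} = a + \frac{1}{a + 94} = a + \frac{1}{94 + a}$)
$\frac{1}{j{\left(N \right)} - 5710} = \frac{1}{\frac{1 + \left(-45\right)^{2} + 94 \left(-45\right)}{94 - 45} - 5710} = \frac{1}{\frac{1 + 2025 - 4230}{49} - 5710} = \frac{1}{\frac{1}{49} \left(-2204\right) - 5710} = \frac{1}{- \frac{2204}{49} - 5710} = \frac{1}{- \frac{281994}{49}} = - \frac{49}{281994}$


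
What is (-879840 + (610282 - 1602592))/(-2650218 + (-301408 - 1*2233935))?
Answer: 1872150/5185561 ≈ 0.36103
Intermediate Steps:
(-879840 + (610282 - 1602592))/(-2650218 + (-301408 - 1*2233935)) = (-879840 - 992310)/(-2650218 + (-301408 - 2233935)) = -1872150/(-2650218 - 2535343) = -1872150/(-5185561) = -1872150*(-1/5185561) = 1872150/5185561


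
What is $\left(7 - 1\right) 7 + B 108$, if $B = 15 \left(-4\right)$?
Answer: $-6438$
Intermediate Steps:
$B = -60$
$\left(7 - 1\right) 7 + B 108 = \left(7 - 1\right) 7 - 6480 = 6 \cdot 7 - 6480 = 42 - 6480 = -6438$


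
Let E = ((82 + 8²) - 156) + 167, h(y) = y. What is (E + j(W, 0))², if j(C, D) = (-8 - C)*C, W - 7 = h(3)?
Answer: 529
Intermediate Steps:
W = 10 (W = 7 + 3 = 10)
j(C, D) = C*(-8 - C)
E = 157 (E = ((82 + 64) - 156) + 167 = (146 - 156) + 167 = -10 + 167 = 157)
(E + j(W, 0))² = (157 - 1*10*(8 + 10))² = (157 - 1*10*18)² = (157 - 180)² = (-23)² = 529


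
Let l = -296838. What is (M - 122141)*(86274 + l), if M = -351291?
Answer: 99687735648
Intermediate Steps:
(M - 122141)*(86274 + l) = (-351291 - 122141)*(86274 - 296838) = -473432*(-210564) = 99687735648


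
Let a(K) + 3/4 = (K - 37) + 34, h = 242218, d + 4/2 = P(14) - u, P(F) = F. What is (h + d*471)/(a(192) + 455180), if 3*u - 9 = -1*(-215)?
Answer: 850808/1821473 ≈ 0.46710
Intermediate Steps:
u = 224/3 (u = 3 + (-1*(-215))/3 = 3 + (1/3)*215 = 3 + 215/3 = 224/3 ≈ 74.667)
d = -188/3 (d = -2 + (14 - 1*224/3) = -2 + (14 - 224/3) = -2 - 182/3 = -188/3 ≈ -62.667)
a(K) = -15/4 + K (a(K) = -3/4 + ((K - 37) + 34) = -3/4 + ((-37 + K) + 34) = -3/4 + (-3 + K) = -15/4 + K)
(h + d*471)/(a(192) + 455180) = (242218 - 188/3*471)/((-15/4 + 192) + 455180) = (242218 - 29516)/(753/4 + 455180) = 212702/(1821473/4) = 212702*(4/1821473) = 850808/1821473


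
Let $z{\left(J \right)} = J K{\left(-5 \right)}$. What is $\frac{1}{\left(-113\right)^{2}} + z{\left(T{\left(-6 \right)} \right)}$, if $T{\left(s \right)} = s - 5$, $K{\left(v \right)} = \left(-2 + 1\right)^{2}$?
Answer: $- \frac{140458}{12769} \approx -11.0$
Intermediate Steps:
$K{\left(v \right)} = 1$ ($K{\left(v \right)} = \left(-1\right)^{2} = 1$)
$T{\left(s \right)} = -5 + s$
$z{\left(J \right)} = J$ ($z{\left(J \right)} = J 1 = J$)
$\frac{1}{\left(-113\right)^{2}} + z{\left(T{\left(-6 \right)} \right)} = \frac{1}{\left(-113\right)^{2}} - 11 = \frac{1}{12769} - 11 = - \frac{140458}{12769}$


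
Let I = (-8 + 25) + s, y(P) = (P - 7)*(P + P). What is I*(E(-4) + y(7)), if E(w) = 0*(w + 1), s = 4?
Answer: 0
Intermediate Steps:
y(P) = 2*P*(-7 + P) (y(P) = (-7 + P)*(2*P) = 2*P*(-7 + P))
E(w) = 0 (E(w) = 0*(1 + w) = 0)
I = 21 (I = (-8 + 25) + 4 = 17 + 4 = 21)
I*(E(-4) + y(7)) = 21*(0 + 2*7*(-7 + 7)) = 21*(0 + 2*7*0) = 21*(0 + 0) = 21*0 = 0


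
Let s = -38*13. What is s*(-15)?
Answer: 7410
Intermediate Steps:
s = -494
s*(-15) = -494*(-15) = 7410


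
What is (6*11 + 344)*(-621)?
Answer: -254610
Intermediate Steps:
(6*11 + 344)*(-621) = (66 + 344)*(-621) = 410*(-621) = -254610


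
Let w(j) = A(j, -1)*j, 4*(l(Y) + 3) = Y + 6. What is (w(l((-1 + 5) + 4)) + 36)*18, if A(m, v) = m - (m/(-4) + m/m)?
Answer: 5157/8 ≈ 644.63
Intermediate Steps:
l(Y) = -3/2 + Y/4 (l(Y) = -3 + (Y + 6)/4 = -3 + (6 + Y)/4 = -3 + (3/2 + Y/4) = -3/2 + Y/4)
A(m, v) = -1 + 5*m/4 (A(m, v) = m - (m*(-1/4) + 1) = m - (-m/4 + 1) = m - (1 - m/4) = m + (-1 + m/4) = -1 + 5*m/4)
w(j) = j*(-1 + 5*j/4) (w(j) = (-1 + 5*j/4)*j = j*(-1 + 5*j/4))
(w(l((-1 + 5) + 4)) + 36)*18 = ((-3/2 + ((-1 + 5) + 4)/4)*(-4 + 5*(-3/2 + ((-1 + 5) + 4)/4))/4 + 36)*18 = ((-3/2 + (4 + 4)/4)*(-4 + 5*(-3/2 + (4 + 4)/4))/4 + 36)*18 = ((-3/2 + (1/4)*8)*(-4 + 5*(-3/2 + (1/4)*8))/4 + 36)*18 = ((-3/2 + 2)*(-4 + 5*(-3/2 + 2))/4 + 36)*18 = ((1/4)*(1/2)*(-4 + 5*(1/2)) + 36)*18 = ((1/4)*(1/2)*(-4 + 5/2) + 36)*18 = ((1/4)*(1/2)*(-3/2) + 36)*18 = (-3/16 + 36)*18 = (573/16)*18 = 5157/8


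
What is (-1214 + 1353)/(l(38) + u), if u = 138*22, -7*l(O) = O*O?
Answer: 973/19808 ≈ 0.049122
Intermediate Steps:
l(O) = -O²/7 (l(O) = -O*O/7 = -O²/7)
u = 3036
(-1214 + 1353)/(l(38) + u) = (-1214 + 1353)/(-⅐*38² + 3036) = 139/(-⅐*1444 + 3036) = 139/(-1444/7 + 3036) = 139/(19808/7) = 139*(7/19808) = 973/19808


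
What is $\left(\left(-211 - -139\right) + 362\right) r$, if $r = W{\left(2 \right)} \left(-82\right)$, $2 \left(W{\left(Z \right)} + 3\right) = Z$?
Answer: $47560$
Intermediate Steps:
$W{\left(Z \right)} = -3 + \frac{Z}{2}$
$r = 164$ ($r = \left(-3 + \frac{1}{2} \cdot 2\right) \left(-82\right) = \left(-3 + 1\right) \left(-82\right) = \left(-2\right) \left(-82\right) = 164$)
$\left(\left(-211 - -139\right) + 362\right) r = \left(\left(-211 - -139\right) + 362\right) 164 = \left(\left(-211 + 139\right) + 362\right) 164 = \left(-72 + 362\right) 164 = 290 \cdot 164 = 47560$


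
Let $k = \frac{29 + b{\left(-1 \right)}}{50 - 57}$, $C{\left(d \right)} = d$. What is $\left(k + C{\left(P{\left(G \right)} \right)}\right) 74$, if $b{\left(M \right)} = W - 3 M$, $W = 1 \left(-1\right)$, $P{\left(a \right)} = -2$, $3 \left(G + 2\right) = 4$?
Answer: $- \frac{3330}{7} \approx -475.71$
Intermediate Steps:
$G = - \frac{2}{3}$ ($G = -2 + \frac{1}{3} \cdot 4 = -2 + \frac{4}{3} = - \frac{2}{3} \approx -0.66667$)
$W = -1$
$b{\left(M \right)} = -1 - 3 M$
$k = - \frac{31}{7}$ ($k = \frac{29 - -2}{50 - 57} = \frac{29 + \left(-1 + 3\right)}{-7} = \left(29 + 2\right) \left(- \frac{1}{7}\right) = 31 \left(- \frac{1}{7}\right) = - \frac{31}{7} \approx -4.4286$)
$\left(k + C{\left(P{\left(G \right)} \right)}\right) 74 = \left(- \frac{31}{7} - 2\right) 74 = \left(- \frac{45}{7}\right) 74 = - \frac{3330}{7}$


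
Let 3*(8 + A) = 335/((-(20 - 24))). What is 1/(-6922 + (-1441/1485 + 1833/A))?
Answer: -32265/220400179 ≈ -0.00014639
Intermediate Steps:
A = 239/12 (A = -8 + (335/((-(20 - 24))))/3 = -8 + (335/((-1*(-4))))/3 = -8 + (335/4)/3 = -8 + (335*(1/4))/3 = -8 + (1/3)*(335/4) = -8 + 335/12 = 239/12 ≈ 19.917)
1/(-6922 + (-1441/1485 + 1833/A)) = 1/(-6922 + (-1441/1485 + 1833/(239/12))) = 1/(-6922 + (-1441*1/1485 + 1833*(12/239))) = 1/(-6922 + (-131/135 + 21996/239)) = 1/(-6922 + 2938151/32265) = 1/(-220400179/32265) = -32265/220400179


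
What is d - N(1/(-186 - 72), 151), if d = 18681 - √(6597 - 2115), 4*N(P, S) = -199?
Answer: 74923/4 - 3*√498 ≈ 18664.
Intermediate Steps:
N(P, S) = -199/4 (N(P, S) = (¼)*(-199) = -199/4)
d = 18681 - 3*√498 (d = 18681 - √4482 = 18681 - 3*√498 ≈ 18614.)
d - N(1/(-186 - 72), 151) = (18681 - 3*√498) - 1*(-199/4) = (18681 - 3*√498) + 199/4 = 74923/4 - 3*√498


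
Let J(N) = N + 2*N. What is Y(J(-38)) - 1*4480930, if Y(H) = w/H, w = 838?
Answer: -255413429/57 ≈ -4.4809e+6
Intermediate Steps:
J(N) = 3*N
Y(H) = 838/H
Y(J(-38)) - 1*4480930 = 838/((3*(-38))) - 1*4480930 = 838/(-114) - 4480930 = 838*(-1/114) - 4480930 = -419/57 - 4480930 = -255413429/57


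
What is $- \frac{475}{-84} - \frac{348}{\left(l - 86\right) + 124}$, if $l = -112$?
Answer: $\frac{32191}{3108} \approx 10.357$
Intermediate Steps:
$- \frac{475}{-84} - \frac{348}{\left(l - 86\right) + 124} = - \frac{475}{-84} - \frac{348}{\left(-112 - 86\right) + 124} = \left(-475\right) \left(- \frac{1}{84}\right) - \frac{348}{\left(-112 - 86\right) + 124} = \frac{475}{84} - \frac{348}{-198 + 124} = \frac{475}{84} - \frac{348}{-74} = \frac{475}{84} - - \frac{174}{37} = \frac{475}{84} + \frac{174}{37} = \frac{32191}{3108}$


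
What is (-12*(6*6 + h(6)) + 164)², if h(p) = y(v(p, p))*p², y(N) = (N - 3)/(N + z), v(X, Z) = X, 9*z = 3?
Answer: 80640400/361 ≈ 2.2338e+5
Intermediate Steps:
z = ⅓ (z = (⅑)*3 = ⅓ ≈ 0.33333)
y(N) = (-3 + N)/(⅓ + N) (y(N) = (N - 3)/(N + ⅓) = (-3 + N)/(⅓ + N))
h(p) = 3*p²*(-3 + p)/(1 + 3*p) (h(p) = (3*(-3 + p)/(1 + 3*p))*p² = 3*p²*(-3 + p)/(1 + 3*p))
(-12*(6*6 + h(6)) + 164)² = (-12*(6*6 + 3*6²*(-3 + 6)/(1 + 3*6)) + 164)² = (-12*(36 + 3*36*3/(1 + 18)) + 164)² = (-12*(36 + 3*36*3/19) + 164)² = (-12*(36 + 3*36*(1/19)*3) + 164)² = (-12*(36 + 324/19) + 164)² = (-12*1008/19 + 164)² = (-12096/19 + 164)² = (-8980/19)² = 80640400/361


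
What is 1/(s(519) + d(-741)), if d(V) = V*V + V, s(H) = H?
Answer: 1/548859 ≈ 1.8220e-6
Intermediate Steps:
d(V) = V + V² (d(V) = V² + V = V + V²)
1/(s(519) + d(-741)) = 1/(519 - 741*(1 - 741)) = 1/(519 - 741*(-740)) = 1/(519 + 548340) = 1/548859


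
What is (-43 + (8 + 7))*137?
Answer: -3836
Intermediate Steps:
(-43 + (8 + 7))*137 = (-43 + 15)*137 = -28*137 = -3836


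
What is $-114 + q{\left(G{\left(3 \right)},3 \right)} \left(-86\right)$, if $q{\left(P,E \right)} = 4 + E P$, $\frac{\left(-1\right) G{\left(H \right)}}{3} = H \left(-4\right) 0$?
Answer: $-458$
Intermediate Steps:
$G{\left(H \right)} = 0$ ($G{\left(H \right)} = - 3 H \left(-4\right) 0 = - 3 - 4 H 0 = \left(-3\right) 0 = 0$)
$-114 + q{\left(G{\left(3 \right)},3 \right)} \left(-86\right) = -114 + \left(4 + 3 \cdot 0\right) \left(-86\right) = -114 + \left(4 + 0\right) \left(-86\right) = -114 + 4 \left(-86\right) = -114 - 344 = -458$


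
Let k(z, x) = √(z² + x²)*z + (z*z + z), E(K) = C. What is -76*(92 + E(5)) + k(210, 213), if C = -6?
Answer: 37774 + 630*√9941 ≈ 1.0059e+5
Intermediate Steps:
E(K) = -6
k(z, x) = z + z² + z*√(x² + z²) (k(z, x) = √(x² + z²)*z + (z² + z) = z*√(x² + z²) + (z + z²) = z + z² + z*√(x² + z²))
-76*(92 + E(5)) + k(210, 213) = -76*(92 - 6) + 210*(1 + 210 + √(213² + 210²)) = -76*86 + 210*(1 + 210 + √(45369 + 44100)) = -6536 + 210*(1 + 210 + √89469) = -6536 + 210*(1 + 210 + 3*√9941) = -6536 + 210*(211 + 3*√9941) = -6536 + (44310 + 630*√9941) = 37774 + 630*√9941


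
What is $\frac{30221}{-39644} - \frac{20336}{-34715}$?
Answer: $- \frac{4583427}{25966820} \approx -0.17651$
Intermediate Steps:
$\frac{30221}{-39644} - \frac{20336}{-34715} = 30221 \left(- \frac{1}{39644}\right) - - \frac{20336}{34715} = - \frac{30221}{39644} + \frac{20336}{34715} = - \frac{4583427}{25966820}$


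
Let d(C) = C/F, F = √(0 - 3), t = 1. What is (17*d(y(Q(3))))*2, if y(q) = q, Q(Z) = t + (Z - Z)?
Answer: -34*I*√3/3 ≈ -19.63*I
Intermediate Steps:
F = I*√3 (F = √(-3) = I*√3 ≈ 1.732*I)
Q(Z) = 1 (Q(Z) = 1 + (Z - Z) = 1 + 0 = 1)
d(C) = -I*C*√3/3 (d(C) = C/((I*√3)) = C*(-I*√3/3) = -I*C*√3/3)
(17*d(y(Q(3))))*2 = (17*(-⅓*I*1*√3))*2 = (17*(-I*√3/3))*2 = -17*I*√3/3*2 = -34*I*√3/3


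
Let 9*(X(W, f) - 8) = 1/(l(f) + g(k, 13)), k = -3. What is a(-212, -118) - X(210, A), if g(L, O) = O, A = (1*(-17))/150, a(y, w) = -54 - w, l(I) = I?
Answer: 324694/5799 ≈ 55.991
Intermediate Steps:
A = -17/150 (A = -17*1/150 = -17/150 ≈ -0.11333)
X(W, f) = 8 + 1/(9*(13 + f)) (X(W, f) = 8 + 1/(9*(f + 13)) = 8 + 1/(9*(13 + f)))
a(-212, -118) - X(210, A) = (-54 - 1*(-118)) - (937 + 72*(-17/150))/(9*(13 - 17/150)) = (-54 + 118) - (937 - 204/25)/(9*1933/150) = 64 - 150*23221/(9*1933*25) = 64 - 1*46442/5799 = 64 - 46442/5799 = 324694/5799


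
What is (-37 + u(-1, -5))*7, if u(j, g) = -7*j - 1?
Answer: -217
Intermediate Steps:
u(j, g) = -1 - 7*j
(-37 + u(-1, -5))*7 = (-37 + (-1 - 7*(-1)))*7 = (-37 + (-1 + 7))*7 = (-37 + 6)*7 = -31*7 = -217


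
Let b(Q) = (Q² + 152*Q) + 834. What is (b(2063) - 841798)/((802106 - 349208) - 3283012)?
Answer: -3728581/2830114 ≈ -1.3175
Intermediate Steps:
b(Q) = 834 + Q² + 152*Q
(b(2063) - 841798)/((802106 - 349208) - 3283012) = ((834 + 2063² + 152*2063) - 841798)/((802106 - 349208) - 3283012) = ((834 + 4255969 + 313576) - 841798)/(452898 - 3283012) = (4570379 - 841798)/(-2830114) = 3728581*(-1/2830114) = -3728581/2830114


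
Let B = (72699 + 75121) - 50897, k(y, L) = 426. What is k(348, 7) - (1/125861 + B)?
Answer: -12145208918/125861 ≈ -96497.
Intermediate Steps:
B = 96923 (B = 147820 - 50897 = 96923)
k(348, 7) - (1/125861 + B) = 426 - (1/125861 + 96923) = 426 - 1*12198825704/125861 = 426 - 12198825704/125861 = -12145208918/125861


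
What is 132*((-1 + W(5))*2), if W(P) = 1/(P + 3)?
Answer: -231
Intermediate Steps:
W(P) = 1/(3 + P)
132*((-1 + W(5))*2) = 132*((-1 + 1/(3 + 5))*2) = 132*((-1 + 1/8)*2) = 132*((-1 + ⅛)*2) = 132*(-7/8*2) = 132*(-7/4) = -231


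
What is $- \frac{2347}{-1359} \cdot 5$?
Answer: $\frac{11735}{1359} \approx 8.635$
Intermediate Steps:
$- \frac{2347}{-1359} \cdot 5 = \left(-2347\right) \left(- \frac{1}{1359}\right) 5 = \frac{2347}{1359} \cdot 5 = \frac{11735}{1359}$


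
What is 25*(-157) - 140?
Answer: -4065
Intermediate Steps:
25*(-157) - 140 = -3925 - 140 = -4065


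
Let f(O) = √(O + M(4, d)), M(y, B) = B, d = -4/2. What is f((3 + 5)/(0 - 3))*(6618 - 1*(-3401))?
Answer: 10019*I*√42/3 ≈ 21644.0*I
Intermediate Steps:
d = -2 (d = -4*½ = -2)
f(O) = √(-2 + O) (f(O) = √(O - 2) = √(-2 + O))
f((3 + 5)/(0 - 3))*(6618 - 1*(-3401)) = √(-2 + (3 + 5)/(0 - 3))*(6618 - 1*(-3401)) = √(-2 + 8/(-3))*(6618 + 3401) = √(-2 + 8*(-⅓))*10019 = √(-2 - 8/3)*10019 = √(-14/3)*10019 = (I*√42/3)*10019 = 10019*I*√42/3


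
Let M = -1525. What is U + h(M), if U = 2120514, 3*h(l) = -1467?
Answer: 2120025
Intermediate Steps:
h(l) = -489 (h(l) = (⅓)*(-1467) = -489)
U + h(M) = 2120514 - 489 = 2120025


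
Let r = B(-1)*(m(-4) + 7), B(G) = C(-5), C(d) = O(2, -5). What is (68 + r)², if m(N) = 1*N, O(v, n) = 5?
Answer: 6889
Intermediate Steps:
m(N) = N
C(d) = 5
B(G) = 5
r = 15 (r = 5*(-4 + 7) = 5*3 = 15)
(68 + r)² = (68 + 15)² = 83² = 6889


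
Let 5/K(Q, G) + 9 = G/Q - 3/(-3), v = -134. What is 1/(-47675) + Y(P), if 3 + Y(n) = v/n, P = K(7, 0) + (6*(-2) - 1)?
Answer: 35517766/5196575 ≈ 6.8348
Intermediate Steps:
K(Q, G) = 5/(-8 + G/Q) (K(Q, G) = 5/(-9 + (G/Q - 3/(-3))) = 5/(-9 + (G/Q - 3*(-⅓))) = 5/(-9 + (G/Q + 1)) = 5/(-9 + (1 + G/Q)) = 5/(-8 + G/Q))
P = -109/8 (P = 5*7/(0 - 8*7) + (6*(-2) - 1) = 5*7/(0 - 56) + (-12 - 1) = 5*7/(-56) - 13 = 5*7*(-1/56) - 13 = -5/8 - 13 = -109/8 ≈ -13.625)
Y(n) = -3 - 134/n
1/(-47675) + Y(P) = 1/(-47675) + (-3 - 134/(-109/8)) = -1/47675 + (-3 - 134*(-8/109)) = -1/47675 + (-3 + 1072/109) = -1/47675 + 745/109 = 35517766/5196575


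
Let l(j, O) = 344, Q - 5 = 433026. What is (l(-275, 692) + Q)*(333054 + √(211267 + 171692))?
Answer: 144337277250 + 1300125*√42551 ≈ 1.4461e+11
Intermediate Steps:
Q = 433031 (Q = 5 + 433026 = 433031)
(l(-275, 692) + Q)*(333054 + √(211267 + 171692)) = (344 + 433031)*(333054 + √(211267 + 171692)) = 433375*(333054 + √382959) = 433375*(333054 + 3*√42551) = 144337277250 + 1300125*√42551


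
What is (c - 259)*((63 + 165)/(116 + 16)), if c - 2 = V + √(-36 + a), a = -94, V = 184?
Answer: -1387/11 + 19*I*√130/11 ≈ -126.09 + 19.694*I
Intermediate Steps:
c = 186 + I*√130 (c = 2 + (184 + √(-36 - 94)) = 2 + (184 + √(-130)) = 2 + (184 + I*√130) = 186 + I*√130 ≈ 186.0 + 11.402*I)
(c - 259)*((63 + 165)/(116 + 16)) = ((186 + I*√130) - 259)*((63 + 165)/(116 + 16)) = (-73 + I*√130)*(228/132) = (-73 + I*√130)*(228*(1/132)) = (-73 + I*√130)*(19/11) = -1387/11 + 19*I*√130/11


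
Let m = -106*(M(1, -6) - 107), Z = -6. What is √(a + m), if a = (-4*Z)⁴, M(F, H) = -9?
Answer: 2*√86018 ≈ 586.58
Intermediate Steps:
m = 12296 (m = -106*(-9 - 107) = -106*(-116) = 12296)
a = 331776 (a = (-4*(-6))⁴ = 24⁴ = 331776)
√(a + m) = √(331776 + 12296) = √344072 = 2*√86018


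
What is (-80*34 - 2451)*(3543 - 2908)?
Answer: -3283585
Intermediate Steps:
(-80*34 - 2451)*(3543 - 2908) = (-2720 - 2451)*635 = -5171*635 = -3283585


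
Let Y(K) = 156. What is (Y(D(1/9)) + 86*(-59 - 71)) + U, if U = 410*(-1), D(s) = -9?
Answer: -11434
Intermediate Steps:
U = -410
(Y(D(1/9)) + 86*(-59 - 71)) + U = (156 + 86*(-59 - 71)) - 410 = (156 + 86*(-130)) - 410 = (156 - 11180) - 410 = -11024 - 410 = -11434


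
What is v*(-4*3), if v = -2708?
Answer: 32496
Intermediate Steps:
v*(-4*3) = -(-10832)*3 = -2708*(-12) = 32496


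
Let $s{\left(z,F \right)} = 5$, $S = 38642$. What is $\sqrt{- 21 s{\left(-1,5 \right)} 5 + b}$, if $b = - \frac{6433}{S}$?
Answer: $\frac{i \sqrt{40586966}}{278} \approx 22.917 i$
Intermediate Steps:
$b = - \frac{6433}{38642} \approx -0.16648$
$\sqrt{- 21 s{\left(-1,5 \right)} 5 + b} = \sqrt{\left(-21\right) 5 \cdot 5 - \frac{6433}{38642}} = \sqrt{\left(-105\right) 5 - \frac{6433}{38642}} = \sqrt{-525 - \frac{6433}{38642}} = \sqrt{- \frac{20293483}{38642}} = \frac{i \sqrt{40586966}}{278}$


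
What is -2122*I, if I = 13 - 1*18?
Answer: 10610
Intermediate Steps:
I = -5 (I = 13 - 18 = -5)
-2122*I = -2122*(-5) = 10610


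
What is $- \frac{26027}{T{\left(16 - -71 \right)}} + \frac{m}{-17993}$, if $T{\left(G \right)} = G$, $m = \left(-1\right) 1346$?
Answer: $- \frac{468186709}{1565391} \approx -299.09$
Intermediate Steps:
$m = -1346$
$- \frac{26027}{T{\left(16 - -71 \right)}} + \frac{m}{-17993} = - \frac{26027}{16 - -71} - \frac{1346}{-17993} = - \frac{26027}{16 + 71} - - \frac{1346}{17993} = - \frac{26027}{87} + \frac{1346}{17993} = - \frac{468186709}{1565391}$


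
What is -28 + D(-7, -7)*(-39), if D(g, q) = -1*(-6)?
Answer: -262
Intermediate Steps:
D(g, q) = 6
-28 + D(-7, -7)*(-39) = -28 + 6*(-39) = -28 - 234 = -262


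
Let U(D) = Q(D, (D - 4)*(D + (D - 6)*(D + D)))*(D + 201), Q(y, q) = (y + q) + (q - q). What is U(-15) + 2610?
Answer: -2173590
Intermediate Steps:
Q(y, q) = q + y (Q(y, q) = (q + y) + 0 = q + y)
U(D) = (201 + D)*(D + (-4 + D)*(D + 2*D*(-6 + D))) (U(D) = ((D - 4)*(D + (D - 6)*(D + D)) + D)*(D + 201) = ((-4 + D)*(D + (-6 + D)*(2*D)) + D)*(201 + D) = ((-4 + D)*(D + 2*D*(-6 + D)) + D)*(201 + D) = (D + (-4 + D)*(D + 2*D*(-6 + D)))*(201 + D) = (201 + D)*(D + (-4 + D)*(D + 2*D*(-6 + D))))
U(-15) + 2610 = -15*(201 - 15)*(45 - 19*(-15) + 2*(-15)**2) + 2610 = -15*186*(45 + 285 + 2*225) + 2610 = -15*186*(45 + 285 + 450) + 2610 = -15*186*780 + 2610 = -2176200 + 2610 = -2173590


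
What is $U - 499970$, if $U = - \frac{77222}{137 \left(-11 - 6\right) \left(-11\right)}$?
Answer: $- \frac{12808808652}{25619} \approx -4.9997 \cdot 10^{5}$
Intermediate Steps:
$U = - \frac{77222}{25619}$ ($U = - \frac{77222}{137 \left(\left(-17\right) \left(-11\right)\right)} = - \frac{77222}{137 \cdot 187} = - \frac{77222}{25619} \approx -3.0142$)
$U - 499970 = - \frac{77222}{25619} - 499970 = - \frac{12808808652}{25619}$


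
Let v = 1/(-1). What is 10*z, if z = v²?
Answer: 10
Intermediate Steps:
v = -1
z = 1 (z = (-1)² = 1)
10*z = 10*1 = 10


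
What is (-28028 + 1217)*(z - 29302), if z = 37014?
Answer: -206766432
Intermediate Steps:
(-28028 + 1217)*(z - 29302) = (-28028 + 1217)*(37014 - 29302) = -26811*7712 = -206766432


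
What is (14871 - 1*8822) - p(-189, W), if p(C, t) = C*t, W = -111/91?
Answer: 75640/13 ≈ 5818.5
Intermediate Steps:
W = -111/91 (W = -111*1/91 = -111/91 ≈ -1.2198)
(14871 - 1*8822) - p(-189, W) = (14871 - 1*8822) - (-189)*(-111)/91 = (14871 - 8822) - 1*2997/13 = 6049 - 2997/13 = 75640/13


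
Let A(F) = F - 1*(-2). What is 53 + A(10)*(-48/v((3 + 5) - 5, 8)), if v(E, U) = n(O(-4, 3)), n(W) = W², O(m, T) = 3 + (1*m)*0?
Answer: -11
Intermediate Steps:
O(m, T) = 3 (O(m, T) = 3 + m*0 = 3 + 0 = 3)
A(F) = 2 + F (A(F) = F + 2 = 2 + F)
v(E, U) = 9 (v(E, U) = 3² = 9)
53 + A(10)*(-48/v((3 + 5) - 5, 8)) = 53 + (2 + 10)*(-48/9) = 53 + 12*(-48*⅑) = 53 + 12*(-16/3) = 53 - 64 = -11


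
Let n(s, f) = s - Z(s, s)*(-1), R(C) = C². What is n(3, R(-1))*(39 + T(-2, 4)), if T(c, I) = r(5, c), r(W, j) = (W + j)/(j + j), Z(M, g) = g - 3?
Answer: 459/4 ≈ 114.75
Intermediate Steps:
Z(M, g) = -3 + g
r(W, j) = (W + j)/(2*j) (r(W, j) = (W + j)/((2*j)) = (W + j)*(1/(2*j)) = (W + j)/(2*j))
T(c, I) = (5 + c)/(2*c)
n(s, f) = -3 + 2*s (n(s, f) = s - (-3 + s)*(-1) = s - (3 - s) = s + (-3 + s) = -3 + 2*s)
n(3, R(-1))*(39 + T(-2, 4)) = (-3 + 2*3)*(39 + (½)*(5 - 2)/(-2)) = (-3 + 6)*(39 + (½)*(-½)*3) = 3*(39 - ¾) = 3*(153/4) = 459/4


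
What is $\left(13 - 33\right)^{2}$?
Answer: $400$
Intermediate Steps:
$\left(13 - 33\right)^{2} = \left(-20\right)^{2} = 400$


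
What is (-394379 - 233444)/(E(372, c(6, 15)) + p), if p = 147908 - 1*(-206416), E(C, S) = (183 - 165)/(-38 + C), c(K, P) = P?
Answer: -104846441/59172117 ≈ -1.7719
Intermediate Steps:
E(C, S) = 18/(-38 + C)
p = 354324 (p = 147908 + 206416 = 354324)
(-394379 - 233444)/(E(372, c(6, 15)) + p) = (-394379 - 233444)/(18/(-38 + 372) + 354324) = -627823/(18/334 + 354324) = -627823/(18*(1/334) + 354324) = -627823/(9/167 + 354324) = -627823/59172117/167 = -627823*167/59172117 = -104846441/59172117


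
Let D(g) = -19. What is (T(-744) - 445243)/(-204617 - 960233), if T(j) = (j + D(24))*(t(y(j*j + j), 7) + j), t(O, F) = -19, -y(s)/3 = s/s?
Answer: -68463/582425 ≈ -0.11755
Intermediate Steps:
y(s) = -3 (y(s) = -3*s/s = -3*1 = -3)
T(j) = (-19 + j)**2 (T(j) = (j - 19)*(-19 + j) = (-19 + j)*(-19 + j) = (-19 + j)**2)
(T(-744) - 445243)/(-204617 - 960233) = ((361 + (-744)**2 - 38*(-744)) - 445243)/(-204617 - 960233) = ((361 + 553536 + 28272) - 445243)/(-1164850) = (582169 - 445243)*(-1/1164850) = 136926*(-1/1164850) = -68463/582425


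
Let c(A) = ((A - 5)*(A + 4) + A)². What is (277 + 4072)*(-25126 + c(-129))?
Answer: 1201335207735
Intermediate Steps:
c(A) = (A + (-5 + A)*(4 + A))² (c(A) = ((-5 + A)*(4 + A) + A)² = (A + (-5 + A)*(4 + A))²)
(277 + 4072)*(-25126 + c(-129)) = (277 + 4072)*(-25126 + (-20 + (-129)²)²) = 4349*(-25126 + (-20 + 16641)²) = 4349*(-25126 + 16621²) = 4349*(-25126 + 276257641) = 4349*276232515 = 1201335207735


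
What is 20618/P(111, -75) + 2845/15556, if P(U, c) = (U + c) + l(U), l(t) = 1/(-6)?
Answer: 1925013323/3344540 ≈ 575.57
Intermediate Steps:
l(t) = -⅙
P(U, c) = -⅙ + U + c (P(U, c) = (U + c) - ⅙ = -⅙ + U + c)
20618/P(111, -75) + 2845/15556 = 20618/(-⅙ + 111 - 75) + 2845/15556 = 20618/(215/6) + 2845*(1/15556) = 20618*(6/215) + 2845/15556 = 123708/215 + 2845/15556 = 1925013323/3344540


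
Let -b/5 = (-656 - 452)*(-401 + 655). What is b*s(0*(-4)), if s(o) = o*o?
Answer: 0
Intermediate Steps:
s(o) = o²
b = 1407160 (b = -5*(-656 - 452)*(-401 + 655) = -(-5540)*254 = -5*(-281432) = 1407160)
b*s(0*(-4)) = 1407160*(0*(-4))² = 1407160*0² = 1407160*0 = 0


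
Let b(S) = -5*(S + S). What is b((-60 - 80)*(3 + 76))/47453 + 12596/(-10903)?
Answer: 86879116/73911437 ≈ 1.1754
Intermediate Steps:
b(S) = -10*S
b((-60 - 80)*(3 + 76))/47453 + 12596/(-10903) = -10*(-60 - 80)*(3 + 76)/47453 + 12596/(-10903) = -(-1400)*79*(1/47453) + 12596*(-1/10903) = -10*(-11060)*(1/47453) - 12596/10903 = 110600*(1/47453) - 12596/10903 = 15800/6779 - 12596/10903 = 86879116/73911437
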